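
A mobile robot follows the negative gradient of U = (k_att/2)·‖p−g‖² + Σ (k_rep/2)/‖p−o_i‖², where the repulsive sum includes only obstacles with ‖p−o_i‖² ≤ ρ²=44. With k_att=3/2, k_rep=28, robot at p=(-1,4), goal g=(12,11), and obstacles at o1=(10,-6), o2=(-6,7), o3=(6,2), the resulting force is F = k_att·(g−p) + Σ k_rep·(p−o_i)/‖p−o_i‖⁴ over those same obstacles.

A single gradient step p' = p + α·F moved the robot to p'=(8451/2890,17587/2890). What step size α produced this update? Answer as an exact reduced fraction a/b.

F_att = 3/2·(g−p) = 3/2·(13,7) = (19.5000,10.5000)
o1: d²=221 > ρ²=44 → inactive
o2: d²=34 ≤ ρ²=44; F_rep = 28·(5,-3)/34² = (0.1211,-0.0727)
o3: d²=53 > ρ²=44 → inactive
F = F_att + ΣF_rep = (19.6211,10.4273)
Δp = p'−p = (3.9242,2.0855); α = Δx/Fx = (11341/2890) / (11341/578) = 1/5
check: Δy/Fy = (6027/2890) / (6027/578) = 1/5 ✓

α = 1/5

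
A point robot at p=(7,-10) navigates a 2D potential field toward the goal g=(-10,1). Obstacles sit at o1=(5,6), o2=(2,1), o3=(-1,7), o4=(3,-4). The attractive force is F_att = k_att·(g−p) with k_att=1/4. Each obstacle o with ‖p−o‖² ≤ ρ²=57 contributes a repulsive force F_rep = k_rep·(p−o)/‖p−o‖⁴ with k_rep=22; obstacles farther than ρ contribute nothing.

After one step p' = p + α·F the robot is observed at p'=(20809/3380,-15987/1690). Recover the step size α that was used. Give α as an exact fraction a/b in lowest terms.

α = 1/5

F_att = 1/4·(g−p) = 1/4·(-17,11) = (-4.2500,2.7500)
o1: d²=260 > ρ²=57 → inactive
o2: d²=146 > ρ²=57 → inactive
o3: d²=353 > ρ²=57 → inactive
o4: d²=52 ≤ ρ²=57; F_rep = 22·(4,-6)/52² = (0.0325,-0.0488)
F = F_att + ΣF_rep = (-4.2175,2.7012)
Δp = p'−p = (-0.8435,0.5402); α = Δx/Fx = (-2851/3380) / (-2851/676) = 1/5
check: Δy/Fy = (913/1690) / (913/338) = 1/5 ✓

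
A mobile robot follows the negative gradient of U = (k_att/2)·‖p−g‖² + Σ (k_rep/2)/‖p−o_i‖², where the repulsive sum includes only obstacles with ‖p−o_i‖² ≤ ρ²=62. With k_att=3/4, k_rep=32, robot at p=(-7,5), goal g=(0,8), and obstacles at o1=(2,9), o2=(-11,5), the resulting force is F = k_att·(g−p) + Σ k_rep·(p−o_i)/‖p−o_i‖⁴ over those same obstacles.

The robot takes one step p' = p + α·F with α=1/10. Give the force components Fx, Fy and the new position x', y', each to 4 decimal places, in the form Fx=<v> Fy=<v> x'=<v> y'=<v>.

F_att = 3/4·(g−p) = 3/4·(7,3) = (5.2500,2.2500)
o1: d²=97 > ρ²=62 → inactive
o2: d²=16 ≤ ρ²=62; F_rep = 32·(4,0)/16² = (0.5000,0.0000)
F = F_att + ΣF_rep = (5.7500,2.2500)
p' = p + 1/10·F = (-6.4250,5.2250)

Fx=5.7500 Fy=2.2500 x'=-6.4250 y'=5.2250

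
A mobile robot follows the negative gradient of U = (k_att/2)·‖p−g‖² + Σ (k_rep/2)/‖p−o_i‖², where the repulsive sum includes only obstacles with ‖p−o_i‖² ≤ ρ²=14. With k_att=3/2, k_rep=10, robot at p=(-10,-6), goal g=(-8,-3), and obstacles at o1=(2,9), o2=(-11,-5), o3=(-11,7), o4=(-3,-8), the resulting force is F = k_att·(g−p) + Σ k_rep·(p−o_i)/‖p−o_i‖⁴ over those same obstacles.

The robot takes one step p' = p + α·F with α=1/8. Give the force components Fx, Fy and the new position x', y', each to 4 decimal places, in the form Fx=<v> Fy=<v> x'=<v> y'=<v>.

Fx=5.5000 Fy=2.0000 x'=-9.3125 y'=-5.7500

F_att = 3/2·(g−p) = 3/2·(2,3) = (3.0000,4.5000)
o1: d²=369 > ρ²=14 → inactive
o2: d²=2 ≤ ρ²=14; F_rep = 10·(1,-1)/2² = (2.5000,-2.5000)
o3: d²=170 > ρ²=14 → inactive
o4: d²=53 > ρ²=14 → inactive
F = F_att + ΣF_rep = (5.5000,2.0000)
p' = p + 1/8·F = (-9.3125,-5.7500)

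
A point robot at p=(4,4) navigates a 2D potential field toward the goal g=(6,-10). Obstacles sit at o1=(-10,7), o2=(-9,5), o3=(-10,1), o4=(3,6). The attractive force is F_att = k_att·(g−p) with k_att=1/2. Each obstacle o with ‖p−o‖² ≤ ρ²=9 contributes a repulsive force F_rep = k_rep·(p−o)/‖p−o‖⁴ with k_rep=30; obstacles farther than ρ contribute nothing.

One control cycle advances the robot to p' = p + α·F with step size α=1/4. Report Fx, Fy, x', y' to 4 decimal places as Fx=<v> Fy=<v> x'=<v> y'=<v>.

F_att = 1/2·(g−p) = 1/2·(2,-14) = (1.0000,-7.0000)
o1: d²=205 > ρ²=9 → inactive
o2: d²=170 > ρ²=9 → inactive
o3: d²=205 > ρ²=9 → inactive
o4: d²=5 ≤ ρ²=9; F_rep = 30·(1,-2)/5² = (1.2000,-2.4000)
F = F_att + ΣF_rep = (2.2000,-9.4000)
p' = p + 1/4·F = (4.5500,1.6500)

Fx=2.2000 Fy=-9.4000 x'=4.5500 y'=1.6500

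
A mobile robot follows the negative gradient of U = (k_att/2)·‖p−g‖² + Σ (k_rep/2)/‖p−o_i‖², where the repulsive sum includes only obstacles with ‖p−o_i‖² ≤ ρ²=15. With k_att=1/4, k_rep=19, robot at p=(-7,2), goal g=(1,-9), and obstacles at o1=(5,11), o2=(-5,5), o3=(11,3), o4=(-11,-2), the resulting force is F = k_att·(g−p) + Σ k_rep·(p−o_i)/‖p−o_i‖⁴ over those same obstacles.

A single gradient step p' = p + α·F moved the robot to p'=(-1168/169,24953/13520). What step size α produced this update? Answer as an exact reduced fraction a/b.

F_att = 1/4·(g−p) = 1/4·(8,-11) = (2.0000,-2.7500)
o1: d²=225 > ρ²=15 → inactive
o2: d²=13 ≤ ρ²=15; F_rep = 19·(-2,-3)/13² = (-0.2249,-0.3373)
o3: d²=325 > ρ²=15 → inactive
o4: d²=32 > ρ²=15 → inactive
F = F_att + ΣF_rep = (1.7751,-3.0873)
Δp = p'−p = (0.0888,-0.1544); α = Δx/Fx = (15/169) / (300/169) = 1/20
check: Δy/Fy = (-2087/13520) / (-2087/676) = 1/20 ✓

α = 1/20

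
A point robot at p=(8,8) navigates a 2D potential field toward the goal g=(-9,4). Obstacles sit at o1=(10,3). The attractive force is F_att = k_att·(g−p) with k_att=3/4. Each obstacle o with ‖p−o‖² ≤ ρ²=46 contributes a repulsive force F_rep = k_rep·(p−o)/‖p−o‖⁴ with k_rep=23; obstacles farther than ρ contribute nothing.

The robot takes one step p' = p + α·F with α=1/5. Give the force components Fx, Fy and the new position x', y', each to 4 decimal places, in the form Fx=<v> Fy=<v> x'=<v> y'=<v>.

F_att = 3/4·(g−p) = 3/4·(-17,-4) = (-12.7500,-3.0000)
o1: d²=29 ≤ ρ²=46; F_rep = 23·(-2,5)/29² = (-0.0547,0.1367)
F = F_att + ΣF_rep = (-12.8047,-2.8633)
p' = p + 1/5·F = (5.4391,7.4273)

Fx=-12.8047 Fy=-2.8633 x'=5.4391 y'=7.4273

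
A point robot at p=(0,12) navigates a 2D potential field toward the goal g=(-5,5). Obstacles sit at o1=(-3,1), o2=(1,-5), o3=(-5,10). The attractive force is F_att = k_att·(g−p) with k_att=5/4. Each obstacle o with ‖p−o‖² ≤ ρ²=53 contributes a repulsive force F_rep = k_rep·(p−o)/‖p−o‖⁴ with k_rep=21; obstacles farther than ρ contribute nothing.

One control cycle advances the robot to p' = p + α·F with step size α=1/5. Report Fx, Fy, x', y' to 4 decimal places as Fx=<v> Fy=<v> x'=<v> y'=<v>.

F_att = 5/4·(g−p) = 5/4·(-5,-7) = (-6.2500,-8.7500)
o1: d²=130 > ρ²=53 → inactive
o2: d²=290 > ρ²=53 → inactive
o3: d²=29 ≤ ρ²=53; F_rep = 21·(5,2)/29² = (0.1249,0.0499)
F = F_att + ΣF_rep = (-6.1251,-8.7001)
p' = p + 1/5·F = (-1.2250,10.2600)

Fx=-6.1251 Fy=-8.7001 x'=-1.2250 y'=10.2600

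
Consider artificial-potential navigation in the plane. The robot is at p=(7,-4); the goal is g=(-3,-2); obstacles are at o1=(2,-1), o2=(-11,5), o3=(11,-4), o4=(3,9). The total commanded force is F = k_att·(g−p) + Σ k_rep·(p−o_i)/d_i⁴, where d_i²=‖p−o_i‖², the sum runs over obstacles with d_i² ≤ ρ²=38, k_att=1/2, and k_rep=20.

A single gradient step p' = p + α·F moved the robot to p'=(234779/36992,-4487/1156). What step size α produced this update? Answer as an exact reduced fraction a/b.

α = 1/8

F_att = 1/2·(g−p) = 1/2·(-10,2) = (-5.0000,1.0000)
o1: d²=34 ≤ ρ²=38; F_rep = 20·(5,-3)/34² = (0.0865,-0.0519)
o2: d²=405 > ρ²=38 → inactive
o3: d²=16 ≤ ρ²=38; F_rep = 20·(-4,0)/16² = (-0.3125,0.0000)
o4: d²=185 > ρ²=38 → inactive
F = F_att + ΣF_rep = (-5.2260,0.9481)
Δp = p'−p = (-0.6532,0.1185); α = Δx/Fx = (-24165/36992) / (-24165/4624) = 1/8
check: Δy/Fy = (137/1156) / (274/289) = 1/8 ✓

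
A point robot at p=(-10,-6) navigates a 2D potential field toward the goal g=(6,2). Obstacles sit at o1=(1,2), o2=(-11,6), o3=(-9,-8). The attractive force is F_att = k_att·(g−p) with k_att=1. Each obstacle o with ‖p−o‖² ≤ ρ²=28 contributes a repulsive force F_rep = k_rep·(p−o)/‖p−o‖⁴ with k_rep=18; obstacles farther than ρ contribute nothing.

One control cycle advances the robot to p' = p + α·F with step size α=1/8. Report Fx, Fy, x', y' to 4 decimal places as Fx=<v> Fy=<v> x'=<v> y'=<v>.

F_att = 1·(g−p) = 1·(16,8) = (16.0000,8.0000)
o1: d²=185 > ρ²=28 → inactive
o2: d²=145 > ρ²=28 → inactive
o3: d²=5 ≤ ρ²=28; F_rep = 18·(-1,2)/5² = (-0.7200,1.4400)
F = F_att + ΣF_rep = (15.2800,9.4400)
p' = p + 1/8·F = (-8.0900,-4.8200)

Fx=15.2800 Fy=9.4400 x'=-8.0900 y'=-4.8200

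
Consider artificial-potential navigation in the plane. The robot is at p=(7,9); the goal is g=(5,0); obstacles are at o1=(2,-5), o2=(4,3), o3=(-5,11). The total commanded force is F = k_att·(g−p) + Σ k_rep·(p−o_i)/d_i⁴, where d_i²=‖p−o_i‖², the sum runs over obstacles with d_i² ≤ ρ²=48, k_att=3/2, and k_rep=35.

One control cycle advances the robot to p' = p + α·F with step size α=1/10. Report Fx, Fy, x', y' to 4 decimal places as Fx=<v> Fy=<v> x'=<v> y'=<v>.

Fx=-2.9481 Fy=-13.3963 x'=6.7052 y'=7.6604

F_att = 3/2·(g−p) = 3/2·(-2,-9) = (-3.0000,-13.5000)
o1: d²=221 > ρ²=48 → inactive
o2: d²=45 ≤ ρ²=48; F_rep = 35·(3,6)/45² = (0.0519,0.1037)
o3: d²=148 > ρ²=48 → inactive
F = F_att + ΣF_rep = (-2.9481,-13.3963)
p' = p + 1/10·F = (6.7052,7.6604)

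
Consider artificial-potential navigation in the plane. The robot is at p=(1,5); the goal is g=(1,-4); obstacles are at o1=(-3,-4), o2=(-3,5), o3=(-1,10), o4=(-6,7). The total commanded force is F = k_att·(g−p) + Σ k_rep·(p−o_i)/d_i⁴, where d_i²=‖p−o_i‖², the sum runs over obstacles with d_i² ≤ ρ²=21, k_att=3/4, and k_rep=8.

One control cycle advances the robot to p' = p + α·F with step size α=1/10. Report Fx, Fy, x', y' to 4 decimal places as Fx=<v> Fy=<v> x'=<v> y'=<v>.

F_att = 3/4·(g−p) = 3/4·(0,-9) = (0.0000,-6.7500)
o1: d²=97 > ρ²=21 → inactive
o2: d²=16 ≤ ρ²=21; F_rep = 8·(4,0)/16² = (0.1250,0.0000)
o3: d²=29 > ρ²=21 → inactive
o4: d²=53 > ρ²=21 → inactive
F = F_att + ΣF_rep = (0.1250,-6.7500)
p' = p + 1/10·F = (1.0125,4.3250)

Fx=0.1250 Fy=-6.7500 x'=1.0125 y'=4.3250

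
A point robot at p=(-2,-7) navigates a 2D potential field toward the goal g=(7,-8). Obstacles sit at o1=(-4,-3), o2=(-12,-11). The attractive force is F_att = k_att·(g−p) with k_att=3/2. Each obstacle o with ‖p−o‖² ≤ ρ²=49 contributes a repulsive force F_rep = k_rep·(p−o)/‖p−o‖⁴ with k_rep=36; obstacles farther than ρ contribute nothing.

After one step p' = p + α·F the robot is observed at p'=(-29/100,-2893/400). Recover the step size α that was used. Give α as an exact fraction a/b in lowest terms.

F_att = 3/2·(g−p) = 3/2·(9,-1) = (13.5000,-1.5000)
o1: d²=20 ≤ ρ²=49; F_rep = 36·(2,-4)/20² = (0.1800,-0.3600)
o2: d²=116 > ρ²=49 → inactive
F = F_att + ΣF_rep = (13.6800,-1.8600)
Δp = p'−p = (1.7100,-0.2325); α = Δx/Fx = (171/100) / (342/25) = 1/8
check: Δy/Fy = (-93/400) / (-93/50) = 1/8 ✓

α = 1/8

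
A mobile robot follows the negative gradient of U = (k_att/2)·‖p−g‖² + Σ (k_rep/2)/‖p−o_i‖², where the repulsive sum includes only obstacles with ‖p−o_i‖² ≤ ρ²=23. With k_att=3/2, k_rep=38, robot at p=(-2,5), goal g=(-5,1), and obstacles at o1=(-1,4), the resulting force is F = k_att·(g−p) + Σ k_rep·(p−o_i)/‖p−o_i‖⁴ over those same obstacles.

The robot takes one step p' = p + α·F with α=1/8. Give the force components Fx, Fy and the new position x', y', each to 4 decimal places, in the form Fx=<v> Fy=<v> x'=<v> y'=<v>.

F_att = 3/2·(g−p) = 3/2·(-3,-4) = (-4.5000,-6.0000)
o1: d²=2 ≤ ρ²=23; F_rep = 38·(-1,1)/2² = (-9.5000,9.5000)
F = F_att + ΣF_rep = (-14.0000,3.5000)
p' = p + 1/8·F = (-3.7500,5.4375)

Fx=-14.0000 Fy=3.5000 x'=-3.7500 y'=5.4375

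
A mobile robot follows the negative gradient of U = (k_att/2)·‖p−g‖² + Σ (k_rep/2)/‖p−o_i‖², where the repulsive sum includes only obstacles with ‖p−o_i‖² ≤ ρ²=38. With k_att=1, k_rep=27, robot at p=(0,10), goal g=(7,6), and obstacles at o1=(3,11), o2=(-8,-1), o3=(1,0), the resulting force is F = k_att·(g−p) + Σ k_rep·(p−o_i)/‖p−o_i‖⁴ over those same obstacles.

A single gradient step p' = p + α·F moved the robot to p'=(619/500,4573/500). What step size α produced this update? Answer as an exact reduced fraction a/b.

F_att = 1·(g−p) = 1·(7,-4) = (7.0000,-4.0000)
o1: d²=10 ≤ ρ²=38; F_rep = 27·(-3,-1)/10² = (-0.8100,-0.2700)
o2: d²=185 > ρ²=38 → inactive
o3: d²=101 > ρ²=38 → inactive
F = F_att + ΣF_rep = (6.1900,-4.2700)
Δp = p'−p = (1.2380,-0.8540); α = Δx/Fx = (619/500) / (619/100) = 1/5
check: Δy/Fy = (-427/500) / (-427/100) = 1/5 ✓

α = 1/5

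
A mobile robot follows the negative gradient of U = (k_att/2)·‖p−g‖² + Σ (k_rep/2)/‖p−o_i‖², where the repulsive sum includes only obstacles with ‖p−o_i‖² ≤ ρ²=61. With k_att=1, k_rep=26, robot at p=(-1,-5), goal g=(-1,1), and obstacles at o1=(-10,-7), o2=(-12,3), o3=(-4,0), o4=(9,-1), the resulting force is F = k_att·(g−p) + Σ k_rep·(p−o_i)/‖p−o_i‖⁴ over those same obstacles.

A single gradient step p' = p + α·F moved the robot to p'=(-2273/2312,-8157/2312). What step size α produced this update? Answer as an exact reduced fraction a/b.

F_att = 1·(g−p) = 1·(0,6) = (0.0000,6.0000)
o1: d²=85 > ρ²=61 → inactive
o2: d²=185 > ρ²=61 → inactive
o3: d²=34 ≤ ρ²=61; F_rep = 26·(3,-5)/34² = (0.0675,-0.1125)
o4: d²=116 > ρ²=61 → inactive
F = F_att + ΣF_rep = (0.0675,5.8875)
Δp = p'−p = (0.0169,1.4719); α = Δx/Fx = (39/2312) / (39/578) = 1/4
check: Δy/Fy = (3403/2312) / (3403/578) = 1/4 ✓

α = 1/4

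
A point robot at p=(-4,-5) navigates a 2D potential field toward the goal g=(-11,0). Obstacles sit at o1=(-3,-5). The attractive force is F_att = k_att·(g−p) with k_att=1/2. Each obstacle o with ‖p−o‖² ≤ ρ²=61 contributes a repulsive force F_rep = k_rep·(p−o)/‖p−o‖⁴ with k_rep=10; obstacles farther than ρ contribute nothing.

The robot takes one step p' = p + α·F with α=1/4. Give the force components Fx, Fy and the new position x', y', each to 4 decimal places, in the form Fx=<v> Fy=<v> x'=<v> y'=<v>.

F_att = 1/2·(g−p) = 1/2·(-7,5) = (-3.5000,2.5000)
o1: d²=1 ≤ ρ²=61; F_rep = 10·(-1,0)/1² = (-10.0000,0.0000)
F = F_att + ΣF_rep = (-13.5000,2.5000)
p' = p + 1/4·F = (-7.3750,-4.3750)

Fx=-13.5000 Fy=2.5000 x'=-7.3750 y'=-4.3750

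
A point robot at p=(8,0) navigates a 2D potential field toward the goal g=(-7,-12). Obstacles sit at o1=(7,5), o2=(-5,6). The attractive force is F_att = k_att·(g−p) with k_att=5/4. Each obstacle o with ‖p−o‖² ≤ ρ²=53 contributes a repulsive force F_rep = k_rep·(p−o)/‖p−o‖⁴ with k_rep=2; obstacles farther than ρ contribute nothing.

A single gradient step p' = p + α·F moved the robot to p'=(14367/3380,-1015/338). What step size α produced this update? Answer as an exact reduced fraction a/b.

α = 1/5

F_att = 5/4·(g−p) = 5/4·(-15,-12) = (-18.7500,-15.0000)
o1: d²=26 ≤ ρ²=53; F_rep = 2·(1,-5)/26² = (0.0030,-0.0148)
o2: d²=205 > ρ²=53 → inactive
F = F_att + ΣF_rep = (-18.7470,-15.0148)
Δp = p'−p = (-3.7494,-3.0030); α = Δx/Fx = (-12673/3380) / (-12673/676) = 1/5
check: Δy/Fy = (-1015/338) / (-5075/338) = 1/5 ✓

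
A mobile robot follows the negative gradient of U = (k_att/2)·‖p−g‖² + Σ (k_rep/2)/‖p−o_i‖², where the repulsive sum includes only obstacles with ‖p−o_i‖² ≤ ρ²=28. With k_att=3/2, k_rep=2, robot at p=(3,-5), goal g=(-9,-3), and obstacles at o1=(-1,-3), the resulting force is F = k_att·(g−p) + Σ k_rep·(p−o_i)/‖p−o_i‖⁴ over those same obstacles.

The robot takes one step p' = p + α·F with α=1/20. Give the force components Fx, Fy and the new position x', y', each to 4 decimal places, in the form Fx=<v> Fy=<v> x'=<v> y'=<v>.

Fx=-17.9800 Fy=2.9900 x'=2.1010 y'=-4.8505

F_att = 3/2·(g−p) = 3/2·(-12,2) = (-18.0000,3.0000)
o1: d²=20 ≤ ρ²=28; F_rep = 2·(4,-2)/20² = (0.0200,-0.0100)
F = F_att + ΣF_rep = (-17.9800,2.9900)
p' = p + 1/20·F = (2.1010,-4.8505)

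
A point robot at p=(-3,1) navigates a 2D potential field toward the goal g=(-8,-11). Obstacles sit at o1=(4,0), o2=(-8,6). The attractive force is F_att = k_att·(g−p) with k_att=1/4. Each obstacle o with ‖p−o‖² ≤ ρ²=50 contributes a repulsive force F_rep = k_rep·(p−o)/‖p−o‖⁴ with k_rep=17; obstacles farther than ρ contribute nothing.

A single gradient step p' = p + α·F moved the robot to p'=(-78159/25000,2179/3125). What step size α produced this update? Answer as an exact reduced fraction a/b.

α = 1/10

F_att = 1/4·(g−p) = 1/4·(-5,-12) = (-1.2500,-3.0000)
o1: d²=50 ≤ ρ²=50; F_rep = 17·(-7,1)/50² = (-0.0476,0.0068)
o2: d²=50 ≤ ρ²=50; F_rep = 17·(5,-5)/50² = (0.0340,-0.0340)
F = F_att + ΣF_rep = (-1.2636,-3.0272)
Δp = p'−p = (-0.1264,-0.3027); α = Δx/Fx = (-3159/25000) / (-3159/2500) = 1/10
check: Δy/Fy = (-946/3125) / (-1892/625) = 1/10 ✓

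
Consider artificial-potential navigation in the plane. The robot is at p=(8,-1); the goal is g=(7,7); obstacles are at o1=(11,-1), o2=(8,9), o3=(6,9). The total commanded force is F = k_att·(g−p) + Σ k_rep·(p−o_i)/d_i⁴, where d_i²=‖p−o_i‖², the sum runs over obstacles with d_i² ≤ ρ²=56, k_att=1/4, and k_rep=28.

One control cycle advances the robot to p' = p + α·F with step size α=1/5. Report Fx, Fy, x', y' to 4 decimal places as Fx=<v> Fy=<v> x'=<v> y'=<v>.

Fx=-1.2870 Fy=2.0000 x'=7.7426 y'=-0.6000

F_att = 1/4·(g−p) = 1/4·(-1,8) = (-0.2500,2.0000)
o1: d²=9 ≤ ρ²=56; F_rep = 28·(-3,0)/9² = (-1.0370,0.0000)
o2: d²=100 > ρ²=56 → inactive
o3: d²=104 > ρ²=56 → inactive
F = F_att + ΣF_rep = (-1.2870,2.0000)
p' = p + 1/5·F = (7.7426,-0.6000)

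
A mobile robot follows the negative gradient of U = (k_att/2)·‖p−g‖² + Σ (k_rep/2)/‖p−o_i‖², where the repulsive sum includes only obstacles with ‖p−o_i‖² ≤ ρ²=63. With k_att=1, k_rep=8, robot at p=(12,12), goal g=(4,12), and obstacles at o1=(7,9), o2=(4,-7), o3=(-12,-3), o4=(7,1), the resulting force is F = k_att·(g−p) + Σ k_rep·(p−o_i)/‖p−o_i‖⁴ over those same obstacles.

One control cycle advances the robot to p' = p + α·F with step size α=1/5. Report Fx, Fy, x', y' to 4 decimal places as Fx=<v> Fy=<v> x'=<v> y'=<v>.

Fx=-7.9654 Fy=0.0208 x'=10.4069 y'=12.0042

F_att = 1·(g−p) = 1·(-8,0) = (-8.0000,0.0000)
o1: d²=34 ≤ ρ²=63; F_rep = 8·(5,3)/34² = (0.0346,0.0208)
o2: d²=425 > ρ²=63 → inactive
o3: d²=801 > ρ²=63 → inactive
o4: d²=146 > ρ²=63 → inactive
F = F_att + ΣF_rep = (-7.9654,0.0208)
p' = p + 1/5·F = (10.4069,12.0042)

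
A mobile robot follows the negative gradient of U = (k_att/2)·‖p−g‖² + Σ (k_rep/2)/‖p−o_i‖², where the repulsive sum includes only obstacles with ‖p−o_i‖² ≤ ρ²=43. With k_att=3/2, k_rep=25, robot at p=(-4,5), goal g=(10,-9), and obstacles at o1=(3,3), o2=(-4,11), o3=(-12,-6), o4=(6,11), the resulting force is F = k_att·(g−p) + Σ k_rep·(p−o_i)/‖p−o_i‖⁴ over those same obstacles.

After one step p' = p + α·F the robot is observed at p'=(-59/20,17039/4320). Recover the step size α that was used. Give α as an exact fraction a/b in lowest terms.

F_att = 3/2·(g−p) = 3/2·(14,-14) = (21.0000,-21.0000)
o1: d²=53 > ρ²=43 → inactive
o2: d²=36 ≤ ρ²=43; F_rep = 25·(0,-6)/36² = (0.0000,-0.1157)
o3: d²=185 > ρ²=43 → inactive
o4: d²=136 > ρ²=43 → inactive
F = F_att + ΣF_rep = (21.0000,-21.1157)
Δp = p'−p = (1.0500,-1.0558); α = Δx/Fx = (21/20) / (21) = 1/20
check: Δy/Fy = (-4561/4320) / (-4561/216) = 1/20 ✓

α = 1/20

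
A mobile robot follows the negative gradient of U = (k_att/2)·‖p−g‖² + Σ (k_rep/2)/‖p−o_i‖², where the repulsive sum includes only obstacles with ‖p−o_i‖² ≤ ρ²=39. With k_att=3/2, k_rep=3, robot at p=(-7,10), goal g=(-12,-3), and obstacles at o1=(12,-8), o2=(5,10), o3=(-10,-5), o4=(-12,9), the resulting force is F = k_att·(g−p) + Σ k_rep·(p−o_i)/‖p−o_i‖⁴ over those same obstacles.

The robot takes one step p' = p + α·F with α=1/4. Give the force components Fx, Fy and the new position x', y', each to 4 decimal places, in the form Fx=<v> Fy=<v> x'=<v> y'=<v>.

F_att = 3/2·(g−p) = 3/2·(-5,-13) = (-7.5000,-19.5000)
o1: d²=685 > ρ²=39 → inactive
o2: d²=144 > ρ²=39 → inactive
o3: d²=234 > ρ²=39 → inactive
o4: d²=26 ≤ ρ²=39; F_rep = 3·(5,1)/26² = (0.0222,0.0044)
F = F_att + ΣF_rep = (-7.4778,-19.4956)
p' = p + 1/4·F = (-8.8695,5.1261)

Fx=-7.4778 Fy=-19.4956 x'=-8.8695 y'=5.1261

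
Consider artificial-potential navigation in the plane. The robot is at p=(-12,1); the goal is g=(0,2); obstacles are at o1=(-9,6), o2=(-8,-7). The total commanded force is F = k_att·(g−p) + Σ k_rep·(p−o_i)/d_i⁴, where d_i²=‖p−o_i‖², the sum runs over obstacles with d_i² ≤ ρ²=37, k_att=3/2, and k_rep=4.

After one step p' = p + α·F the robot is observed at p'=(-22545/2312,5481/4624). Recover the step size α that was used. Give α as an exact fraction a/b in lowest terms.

F_att = 3/2·(g−p) = 3/2·(12,1) = (18.0000,1.5000)
o1: d²=34 ≤ ρ²=37; F_rep = 4·(-3,-5)/34² = (-0.0104,-0.0173)
o2: d²=80 > ρ²=37 → inactive
F = F_att + ΣF_rep = (17.9896,1.4827)
Δp = p'−p = (2.2487,0.1853); α = Δx/Fx = (5199/2312) / (5199/289) = 1/8
check: Δy/Fy = (857/4624) / (857/578) = 1/8 ✓

α = 1/8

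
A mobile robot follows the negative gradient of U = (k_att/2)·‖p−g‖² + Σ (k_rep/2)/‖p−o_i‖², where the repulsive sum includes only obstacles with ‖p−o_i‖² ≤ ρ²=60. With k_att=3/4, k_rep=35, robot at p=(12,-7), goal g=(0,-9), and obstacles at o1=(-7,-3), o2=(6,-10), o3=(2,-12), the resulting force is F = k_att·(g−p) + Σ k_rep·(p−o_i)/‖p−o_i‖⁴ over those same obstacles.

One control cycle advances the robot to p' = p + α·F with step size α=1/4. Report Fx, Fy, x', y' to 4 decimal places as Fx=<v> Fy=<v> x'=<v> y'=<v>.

Fx=-8.8963 Fy=-1.4481 x'=9.7759 y'=-7.3620

F_att = 3/4·(g−p) = 3/4·(-12,-2) = (-9.0000,-1.5000)
o1: d²=377 > ρ²=60 → inactive
o2: d²=45 ≤ ρ²=60; F_rep = 35·(6,3)/45² = (0.1037,0.0519)
o3: d²=125 > ρ²=60 → inactive
F = F_att + ΣF_rep = (-8.8963,-1.4481)
p' = p + 1/4·F = (9.7759,-7.3620)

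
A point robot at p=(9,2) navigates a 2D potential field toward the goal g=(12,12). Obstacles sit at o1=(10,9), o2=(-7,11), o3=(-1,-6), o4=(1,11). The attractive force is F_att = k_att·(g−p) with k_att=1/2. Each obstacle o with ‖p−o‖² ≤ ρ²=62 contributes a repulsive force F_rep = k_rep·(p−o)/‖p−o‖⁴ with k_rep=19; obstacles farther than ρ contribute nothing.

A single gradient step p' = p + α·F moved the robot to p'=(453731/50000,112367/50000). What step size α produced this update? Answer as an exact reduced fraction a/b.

α = 1/20

F_att = 1/2·(g−p) = 1/2·(3,10) = (1.5000,5.0000)
o1: d²=50 ≤ ρ²=62; F_rep = 19·(-1,-7)/50² = (-0.0076,-0.0532)
o2: d²=337 > ρ²=62 → inactive
o3: d²=164 > ρ²=62 → inactive
o4: d²=145 > ρ²=62 → inactive
F = F_att + ΣF_rep = (1.4924,4.9468)
Δp = p'−p = (0.0746,0.2473); α = Δx/Fx = (3731/50000) / (3731/2500) = 1/20
check: Δy/Fy = (12367/50000) / (12367/2500) = 1/20 ✓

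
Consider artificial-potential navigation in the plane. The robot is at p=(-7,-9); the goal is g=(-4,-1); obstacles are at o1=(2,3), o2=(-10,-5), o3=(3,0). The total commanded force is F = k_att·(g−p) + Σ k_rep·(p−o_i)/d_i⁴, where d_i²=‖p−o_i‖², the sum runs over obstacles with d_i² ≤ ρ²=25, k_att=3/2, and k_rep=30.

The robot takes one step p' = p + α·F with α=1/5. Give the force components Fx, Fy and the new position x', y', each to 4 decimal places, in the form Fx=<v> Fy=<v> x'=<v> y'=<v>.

Fx=4.6440 Fy=11.8080 x'=-6.0712 y'=-6.6384

F_att = 3/2·(g−p) = 3/2·(3,8) = (4.5000,12.0000)
o1: d²=225 > ρ²=25 → inactive
o2: d²=25 ≤ ρ²=25; F_rep = 30·(3,-4)/25² = (0.1440,-0.1920)
o3: d²=181 > ρ²=25 → inactive
F = F_att + ΣF_rep = (4.6440,11.8080)
p' = p + 1/5·F = (-6.0712,-6.6384)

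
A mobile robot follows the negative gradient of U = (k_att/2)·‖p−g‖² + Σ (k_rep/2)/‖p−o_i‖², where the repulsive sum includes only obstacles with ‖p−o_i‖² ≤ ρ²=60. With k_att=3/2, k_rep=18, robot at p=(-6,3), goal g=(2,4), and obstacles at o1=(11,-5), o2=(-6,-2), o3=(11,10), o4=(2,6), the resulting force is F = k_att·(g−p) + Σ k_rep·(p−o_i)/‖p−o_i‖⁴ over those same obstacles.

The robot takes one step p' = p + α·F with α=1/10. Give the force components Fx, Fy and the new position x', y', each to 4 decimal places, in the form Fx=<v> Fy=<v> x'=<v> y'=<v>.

F_att = 3/2·(g−p) = 3/2·(8,1) = (12.0000,1.5000)
o1: d²=353 > ρ²=60 → inactive
o2: d²=25 ≤ ρ²=60; F_rep = 18·(0,5)/25² = (0.0000,0.1440)
o3: d²=338 > ρ²=60 → inactive
o4: d²=73 > ρ²=60 → inactive
F = F_att + ΣF_rep = (12.0000,1.6440)
p' = p + 1/10·F = (-4.8000,3.1644)

Fx=12.0000 Fy=1.6440 x'=-4.8000 y'=3.1644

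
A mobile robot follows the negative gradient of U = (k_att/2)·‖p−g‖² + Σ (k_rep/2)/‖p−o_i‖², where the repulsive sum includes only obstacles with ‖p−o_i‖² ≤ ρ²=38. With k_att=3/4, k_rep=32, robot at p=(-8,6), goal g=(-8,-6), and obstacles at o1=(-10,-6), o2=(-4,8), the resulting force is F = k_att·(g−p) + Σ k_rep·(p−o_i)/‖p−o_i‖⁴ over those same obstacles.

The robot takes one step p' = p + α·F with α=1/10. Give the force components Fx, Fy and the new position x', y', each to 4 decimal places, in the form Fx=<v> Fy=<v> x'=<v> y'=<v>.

F_att = 3/4·(g−p) = 3/4·(0,-12) = (0.0000,-9.0000)
o1: d²=148 > ρ²=38 → inactive
o2: d²=20 ≤ ρ²=38; F_rep = 32·(-4,-2)/20² = (-0.3200,-0.1600)
F = F_att + ΣF_rep = (-0.3200,-9.1600)
p' = p + 1/10·F = (-8.0320,5.0840)

Fx=-0.3200 Fy=-9.1600 x'=-8.0320 y'=5.0840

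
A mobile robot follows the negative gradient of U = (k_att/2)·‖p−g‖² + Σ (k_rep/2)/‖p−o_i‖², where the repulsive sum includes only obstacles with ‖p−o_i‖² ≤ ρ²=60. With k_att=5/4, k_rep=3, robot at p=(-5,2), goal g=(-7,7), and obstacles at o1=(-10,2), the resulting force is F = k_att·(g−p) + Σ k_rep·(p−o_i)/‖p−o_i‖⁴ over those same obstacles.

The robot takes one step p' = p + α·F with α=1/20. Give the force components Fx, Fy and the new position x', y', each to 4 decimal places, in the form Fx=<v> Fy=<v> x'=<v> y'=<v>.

Fx=-2.4760 Fy=6.2500 x'=-5.1238 y'=2.3125

F_att = 5/4·(g−p) = 5/4·(-2,5) = (-2.5000,6.2500)
o1: d²=25 ≤ ρ²=60; F_rep = 3·(5,0)/25² = (0.0240,0.0000)
F = F_att + ΣF_rep = (-2.4760,6.2500)
p' = p + 1/20·F = (-5.1238,2.3125)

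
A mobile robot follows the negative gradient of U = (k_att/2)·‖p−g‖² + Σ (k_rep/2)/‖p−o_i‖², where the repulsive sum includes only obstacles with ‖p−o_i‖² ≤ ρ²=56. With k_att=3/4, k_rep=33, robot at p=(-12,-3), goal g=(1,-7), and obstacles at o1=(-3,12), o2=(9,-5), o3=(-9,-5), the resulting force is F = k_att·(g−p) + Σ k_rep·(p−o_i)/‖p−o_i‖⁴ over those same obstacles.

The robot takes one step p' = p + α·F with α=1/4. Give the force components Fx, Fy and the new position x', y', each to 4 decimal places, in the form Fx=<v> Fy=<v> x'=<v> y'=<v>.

F_att = 3/4·(g−p) = 3/4·(13,-4) = (9.7500,-3.0000)
o1: d²=306 > ρ²=56 → inactive
o2: d²=445 > ρ²=56 → inactive
o3: d²=13 ≤ ρ²=56; F_rep = 33·(-3,2)/13² = (-0.5858,0.3905)
F = F_att + ΣF_rep = (9.1642,-2.6095)
p' = p + 1/4·F = (-9.7089,-3.6524)

Fx=9.1642 Fy=-2.6095 x'=-9.7089 y'=-3.6524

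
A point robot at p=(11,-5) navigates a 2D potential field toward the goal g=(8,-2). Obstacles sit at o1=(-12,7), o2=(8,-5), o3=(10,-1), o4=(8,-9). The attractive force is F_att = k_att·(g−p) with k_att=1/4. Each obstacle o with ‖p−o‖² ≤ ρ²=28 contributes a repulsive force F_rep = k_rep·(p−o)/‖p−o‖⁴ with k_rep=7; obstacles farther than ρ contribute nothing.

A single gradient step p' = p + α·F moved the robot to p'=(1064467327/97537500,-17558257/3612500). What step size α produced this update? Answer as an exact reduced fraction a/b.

F_att = 1/4·(g−p) = 1/4·(-3,3) = (-0.7500,0.7500)
o1: d²=673 > ρ²=28 → inactive
o2: d²=9 ≤ ρ²=28; F_rep = 7·(3,0)/9² = (0.2593,0.0000)
o3: d²=17 ≤ ρ²=28; F_rep = 7·(1,-4)/17² = (0.0242,-0.0969)
o4: d²=25 ≤ ρ²=28; F_rep = 7·(3,4)/25² = (0.0336,0.0448)
F = F_att + ΣF_rep = (-0.4329,0.6979)
Δp = p'−p = (-0.0866,0.1396); α = Δx/Fx = (-8445173/97537500) / (-8445173/19507500) = 1/5
check: Δy/Fy = (504243/3612500) / (504243/722500) = 1/5 ✓

α = 1/5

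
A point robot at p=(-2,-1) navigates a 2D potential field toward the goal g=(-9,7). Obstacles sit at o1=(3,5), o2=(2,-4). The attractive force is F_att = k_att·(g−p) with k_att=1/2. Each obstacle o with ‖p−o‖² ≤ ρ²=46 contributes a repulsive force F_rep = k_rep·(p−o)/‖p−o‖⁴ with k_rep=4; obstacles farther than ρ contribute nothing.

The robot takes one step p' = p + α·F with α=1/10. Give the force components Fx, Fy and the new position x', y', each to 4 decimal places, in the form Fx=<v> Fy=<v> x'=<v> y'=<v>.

F_att = 1/2·(g−p) = 1/2·(-7,8) = (-3.5000,4.0000)
o1: d²=61 > ρ²=46 → inactive
o2: d²=25 ≤ ρ²=46; F_rep = 4·(-4,3)/25² = (-0.0256,0.0192)
F = F_att + ΣF_rep = (-3.5256,4.0192)
p' = p + 1/10·F = (-2.3526,-0.5981)

Fx=-3.5256 Fy=4.0192 x'=-2.3526 y'=-0.5981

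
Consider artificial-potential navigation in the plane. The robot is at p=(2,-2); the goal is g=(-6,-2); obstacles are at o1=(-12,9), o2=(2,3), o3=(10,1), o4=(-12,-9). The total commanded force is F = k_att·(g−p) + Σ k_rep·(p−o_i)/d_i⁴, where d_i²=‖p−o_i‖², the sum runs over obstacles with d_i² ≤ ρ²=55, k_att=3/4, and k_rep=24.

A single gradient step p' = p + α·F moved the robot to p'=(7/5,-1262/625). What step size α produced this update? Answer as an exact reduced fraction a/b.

α = 1/10

F_att = 3/4·(g−p) = 3/4·(-8,0) = (-6.0000,0.0000)
o1: d²=317 > ρ²=55 → inactive
o2: d²=25 ≤ ρ²=55; F_rep = 24·(0,-5)/25² = (0.0000,-0.1920)
o3: d²=73 > ρ²=55 → inactive
o4: d²=245 > ρ²=55 → inactive
F = F_att + ΣF_rep = (-6.0000,-0.1920)
Δp = p'−p = (-0.6000,-0.0192); α = Δx/Fx = (-3/5) / (-6) = 1/10
check: Δy/Fy = (-12/625) / (-24/125) = 1/10 ✓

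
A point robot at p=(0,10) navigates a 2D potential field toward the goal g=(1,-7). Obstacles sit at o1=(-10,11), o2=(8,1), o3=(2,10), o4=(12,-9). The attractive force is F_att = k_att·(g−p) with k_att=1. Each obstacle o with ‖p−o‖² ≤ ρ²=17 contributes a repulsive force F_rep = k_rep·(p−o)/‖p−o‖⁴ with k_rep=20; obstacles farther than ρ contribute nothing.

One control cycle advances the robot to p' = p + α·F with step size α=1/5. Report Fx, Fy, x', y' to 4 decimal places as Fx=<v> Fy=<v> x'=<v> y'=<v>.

F_att = 1·(g−p) = 1·(1,-17) = (1.0000,-17.0000)
o1: d²=101 > ρ²=17 → inactive
o2: d²=145 > ρ²=17 → inactive
o3: d²=4 ≤ ρ²=17; F_rep = 20·(-2,0)/4² = (-2.5000,0.0000)
o4: d²=505 > ρ²=17 → inactive
F = F_att + ΣF_rep = (-1.5000,-17.0000)
p' = p + 1/5·F = (-0.3000,6.6000)

Fx=-1.5000 Fy=-17.0000 x'=-0.3000 y'=6.6000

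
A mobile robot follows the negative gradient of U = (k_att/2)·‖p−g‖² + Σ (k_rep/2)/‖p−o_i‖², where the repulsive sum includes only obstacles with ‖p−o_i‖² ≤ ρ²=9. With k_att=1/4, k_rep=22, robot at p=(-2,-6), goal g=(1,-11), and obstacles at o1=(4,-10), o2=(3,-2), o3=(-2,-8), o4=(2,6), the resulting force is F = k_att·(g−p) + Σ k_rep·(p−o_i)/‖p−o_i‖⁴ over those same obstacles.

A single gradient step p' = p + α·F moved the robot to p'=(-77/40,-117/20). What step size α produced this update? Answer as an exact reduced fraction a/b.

α = 1/10

F_att = 1/4·(g−p) = 1/4·(3,-5) = (0.7500,-1.2500)
o1: d²=52 > ρ²=9 → inactive
o2: d²=41 > ρ²=9 → inactive
o3: d²=4 ≤ ρ²=9; F_rep = 22·(0,2)/4² = (0.0000,2.7500)
o4: d²=160 > ρ²=9 → inactive
F = F_att + ΣF_rep = (0.7500,1.5000)
Δp = p'−p = (0.0750,0.1500); α = Δx/Fx = (3/40) / (3/4) = 1/10
check: Δy/Fy = (3/20) / (3/2) = 1/10 ✓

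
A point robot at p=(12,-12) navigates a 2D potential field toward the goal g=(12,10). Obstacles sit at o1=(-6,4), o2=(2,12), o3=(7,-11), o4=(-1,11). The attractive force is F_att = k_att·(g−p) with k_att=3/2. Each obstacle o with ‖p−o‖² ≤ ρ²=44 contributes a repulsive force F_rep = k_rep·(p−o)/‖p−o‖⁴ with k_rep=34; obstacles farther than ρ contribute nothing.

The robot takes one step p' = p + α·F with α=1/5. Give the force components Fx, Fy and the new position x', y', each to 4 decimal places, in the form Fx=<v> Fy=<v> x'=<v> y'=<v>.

Fx=0.2515 Fy=32.9497 x'=12.0503 y'=-5.4101

F_att = 3/2·(g−p) = 3/2·(0,22) = (0.0000,33.0000)
o1: d²=580 > ρ²=44 → inactive
o2: d²=676 > ρ²=44 → inactive
o3: d²=26 ≤ ρ²=44; F_rep = 34·(5,-1)/26² = (0.2515,-0.0503)
o4: d²=698 > ρ²=44 → inactive
F = F_att + ΣF_rep = (0.2515,32.9497)
p' = p + 1/5·F = (12.0503,-5.4101)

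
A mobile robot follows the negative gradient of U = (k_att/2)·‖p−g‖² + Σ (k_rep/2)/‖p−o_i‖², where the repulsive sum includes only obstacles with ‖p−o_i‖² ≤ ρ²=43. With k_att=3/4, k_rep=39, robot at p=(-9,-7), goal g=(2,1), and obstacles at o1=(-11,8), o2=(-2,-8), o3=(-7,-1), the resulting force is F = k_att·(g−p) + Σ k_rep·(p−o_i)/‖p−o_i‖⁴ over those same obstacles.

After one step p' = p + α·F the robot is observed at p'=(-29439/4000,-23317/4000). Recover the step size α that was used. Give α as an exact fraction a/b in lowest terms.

F_att = 3/4·(g−p) = 3/4·(11,8) = (8.2500,6.0000)
o1: d²=229 > ρ²=43 → inactive
o2: d²=50 > ρ²=43 → inactive
o3: d²=40 ≤ ρ²=43; F_rep = 39·(-2,-6)/40² = (-0.0488,-0.1462)
F = F_att + ΣF_rep = (8.2012,5.8537)
Δp = p'−p = (1.6402,1.1707); α = Δx/Fx = (6561/4000) / (6561/800) = 1/5
check: Δy/Fy = (4683/4000) / (4683/800) = 1/5 ✓

α = 1/5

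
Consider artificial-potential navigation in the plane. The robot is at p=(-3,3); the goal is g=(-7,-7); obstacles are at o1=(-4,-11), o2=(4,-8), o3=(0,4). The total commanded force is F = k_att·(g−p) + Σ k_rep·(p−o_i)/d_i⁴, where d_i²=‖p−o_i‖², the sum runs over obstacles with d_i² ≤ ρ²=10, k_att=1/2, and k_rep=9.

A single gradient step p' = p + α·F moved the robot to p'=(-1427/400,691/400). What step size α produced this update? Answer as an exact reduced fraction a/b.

F_att = 1/2·(g−p) = 1/2·(-4,-10) = (-2.0000,-5.0000)
o1: d²=197 > ρ²=10 → inactive
o2: d²=170 > ρ²=10 → inactive
o3: d²=10 ≤ ρ²=10; F_rep = 9·(-3,-1)/10² = (-0.2700,-0.0900)
F = F_att + ΣF_rep = (-2.2700,-5.0900)
Δp = p'−p = (-0.5675,-1.2725); α = Δx/Fx = (-227/400) / (-227/100) = 1/4
check: Δy/Fy = (-509/400) / (-509/100) = 1/4 ✓

α = 1/4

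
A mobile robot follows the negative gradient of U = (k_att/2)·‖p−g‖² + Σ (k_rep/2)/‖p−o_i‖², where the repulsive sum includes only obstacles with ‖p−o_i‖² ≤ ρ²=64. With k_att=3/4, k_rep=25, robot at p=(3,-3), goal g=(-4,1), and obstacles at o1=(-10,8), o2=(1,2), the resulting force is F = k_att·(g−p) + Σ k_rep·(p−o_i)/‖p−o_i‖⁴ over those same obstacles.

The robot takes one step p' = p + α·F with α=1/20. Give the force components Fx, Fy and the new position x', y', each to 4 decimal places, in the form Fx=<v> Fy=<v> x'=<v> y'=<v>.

Fx=-5.1905 Fy=2.8514 x'=2.7405 y'=-2.8574

F_att = 3/4·(g−p) = 3/4·(-7,4) = (-5.2500,3.0000)
o1: d²=290 > ρ²=64 → inactive
o2: d²=29 ≤ ρ²=64; F_rep = 25·(2,-5)/29² = (0.0595,-0.1486)
F = F_att + ΣF_rep = (-5.1905,2.8514)
p' = p + 1/20·F = (2.7405,-2.8574)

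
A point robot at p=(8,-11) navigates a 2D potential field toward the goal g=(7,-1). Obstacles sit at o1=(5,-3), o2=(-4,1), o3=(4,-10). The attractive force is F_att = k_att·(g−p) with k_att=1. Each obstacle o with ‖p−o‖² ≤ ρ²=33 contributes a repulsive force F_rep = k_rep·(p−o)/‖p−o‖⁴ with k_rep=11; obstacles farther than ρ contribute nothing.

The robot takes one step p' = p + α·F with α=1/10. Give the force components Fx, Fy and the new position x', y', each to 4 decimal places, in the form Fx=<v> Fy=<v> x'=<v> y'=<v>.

F_att = 1·(g−p) = 1·(-1,10) = (-1.0000,10.0000)
o1: d²=73 > ρ²=33 → inactive
o2: d²=288 > ρ²=33 → inactive
o3: d²=17 ≤ ρ²=33; F_rep = 11·(4,-1)/17² = (0.1522,-0.0381)
F = F_att + ΣF_rep = (-0.8478,9.9619)
p' = p + 1/10·F = (7.9152,-10.0038)

Fx=-0.8478 Fy=9.9619 x'=7.9152 y'=-10.0038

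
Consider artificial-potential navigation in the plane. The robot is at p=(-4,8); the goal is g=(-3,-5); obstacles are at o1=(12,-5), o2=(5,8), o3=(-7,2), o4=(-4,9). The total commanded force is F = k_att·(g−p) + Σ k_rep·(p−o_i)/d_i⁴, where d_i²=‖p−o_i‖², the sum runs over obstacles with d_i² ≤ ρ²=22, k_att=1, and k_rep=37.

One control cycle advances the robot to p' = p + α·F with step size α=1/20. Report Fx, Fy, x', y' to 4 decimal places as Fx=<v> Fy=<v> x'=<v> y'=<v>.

F_att = 1·(g−p) = 1·(1,-13) = (1.0000,-13.0000)
o1: d²=425 > ρ²=22 → inactive
o2: d²=81 > ρ²=22 → inactive
o3: d²=45 > ρ²=22 → inactive
o4: d²=1 ≤ ρ²=22; F_rep = 37·(0,-1)/1² = (0.0000,-37.0000)
F = F_att + ΣF_rep = (1.0000,-50.0000)
p' = p + 1/20·F = (-3.9500,5.5000)

Fx=1.0000 Fy=-50.0000 x'=-3.9500 y'=5.5000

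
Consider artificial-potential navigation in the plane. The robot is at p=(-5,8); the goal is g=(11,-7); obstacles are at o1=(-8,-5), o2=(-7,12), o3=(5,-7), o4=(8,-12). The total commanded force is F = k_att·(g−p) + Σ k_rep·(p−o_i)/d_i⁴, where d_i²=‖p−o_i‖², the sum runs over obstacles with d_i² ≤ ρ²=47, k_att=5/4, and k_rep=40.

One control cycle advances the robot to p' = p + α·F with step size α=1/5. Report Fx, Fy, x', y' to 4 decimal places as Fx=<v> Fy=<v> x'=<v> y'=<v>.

Fx=20.2000 Fy=-19.1500 x'=-0.9600 y'=4.1700

F_att = 5/4·(g−p) = 5/4·(16,-15) = (20.0000,-18.7500)
o1: d²=178 > ρ²=47 → inactive
o2: d²=20 ≤ ρ²=47; F_rep = 40·(2,-4)/20² = (0.2000,-0.4000)
o3: d²=325 > ρ²=47 → inactive
o4: d²=569 > ρ²=47 → inactive
F = F_att + ΣF_rep = (20.2000,-19.1500)
p' = p + 1/5·F = (-0.9600,4.1700)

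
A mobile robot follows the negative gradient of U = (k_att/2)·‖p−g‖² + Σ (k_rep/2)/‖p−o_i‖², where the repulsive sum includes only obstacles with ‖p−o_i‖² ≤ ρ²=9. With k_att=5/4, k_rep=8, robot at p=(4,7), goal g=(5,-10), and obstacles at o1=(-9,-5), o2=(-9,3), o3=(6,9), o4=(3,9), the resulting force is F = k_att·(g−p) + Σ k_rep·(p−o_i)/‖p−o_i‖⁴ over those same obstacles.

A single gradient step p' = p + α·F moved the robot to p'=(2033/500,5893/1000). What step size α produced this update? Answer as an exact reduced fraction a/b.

F_att = 5/4·(g−p) = 5/4·(1,-17) = (1.2500,-21.2500)
o1: d²=313 > ρ²=9 → inactive
o2: d²=185 > ρ²=9 → inactive
o3: d²=8 ≤ ρ²=9; F_rep = 8·(-2,-2)/8² = (-0.2500,-0.2500)
o4: d²=5 ≤ ρ²=9; F_rep = 8·(1,-2)/5² = (0.3200,-0.6400)
F = F_att + ΣF_rep = (1.3200,-22.1400)
Δp = p'−p = (0.0660,-1.1070); α = Δx/Fx = (33/500) / (33/25) = 1/20
check: Δy/Fy = (-1107/1000) / (-1107/50) = 1/20 ✓

α = 1/20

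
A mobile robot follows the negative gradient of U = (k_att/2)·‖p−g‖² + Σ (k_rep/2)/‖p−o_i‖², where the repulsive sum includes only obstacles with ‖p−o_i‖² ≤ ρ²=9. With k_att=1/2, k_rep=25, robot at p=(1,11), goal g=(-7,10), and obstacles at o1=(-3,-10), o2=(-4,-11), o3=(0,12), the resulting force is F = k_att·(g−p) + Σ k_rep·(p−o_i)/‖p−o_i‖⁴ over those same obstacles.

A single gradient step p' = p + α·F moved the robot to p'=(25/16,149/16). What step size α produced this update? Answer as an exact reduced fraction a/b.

α = 1/4

F_att = 1/2·(g−p) = 1/2·(-8,-1) = (-4.0000,-0.5000)
o1: d²=457 > ρ²=9 → inactive
o2: d²=509 > ρ²=9 → inactive
o3: d²=2 ≤ ρ²=9; F_rep = 25·(1,-1)/2² = (6.2500,-6.2500)
F = F_att + ΣF_rep = (2.2500,-6.7500)
Δp = p'−p = (0.5625,-1.6875); α = Δx/Fx = (9/16) / (9/4) = 1/4
check: Δy/Fy = (-27/16) / (-27/4) = 1/4 ✓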